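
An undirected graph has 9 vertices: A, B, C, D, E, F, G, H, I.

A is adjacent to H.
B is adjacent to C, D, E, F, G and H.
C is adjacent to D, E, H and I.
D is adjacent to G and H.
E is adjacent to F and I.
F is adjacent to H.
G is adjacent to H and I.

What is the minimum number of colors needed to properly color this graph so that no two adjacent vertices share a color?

4

B, D, G, H are mutually adjacent (a clique of size 4), so at least 4 colors are needed.
4 colors suffice: A=2, B=2, C=3, D=4, E=1, F=3, G=3, H=1, I=2. Every edge joins two different colors.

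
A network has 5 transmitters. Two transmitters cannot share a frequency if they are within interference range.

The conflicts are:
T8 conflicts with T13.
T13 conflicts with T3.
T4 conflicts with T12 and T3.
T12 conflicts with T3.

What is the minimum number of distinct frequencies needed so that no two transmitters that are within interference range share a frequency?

3

T4, T12, T3 all conflict with each other, so at least 3 frequencies are needed.
Using 3 frequencies: T8=1, T13=2, T4=3, T12=2, T3=1. No two conflicting transmitters share a frequency.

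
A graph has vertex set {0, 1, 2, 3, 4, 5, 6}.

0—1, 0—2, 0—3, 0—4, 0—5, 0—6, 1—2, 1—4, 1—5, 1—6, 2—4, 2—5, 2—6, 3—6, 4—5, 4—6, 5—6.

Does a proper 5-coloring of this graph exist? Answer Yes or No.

No

0, 1, 2, 4, 5, 6 are mutually adjacent (a clique of size 6), so at least 6 colors are needed.
So 5 colors are not enough.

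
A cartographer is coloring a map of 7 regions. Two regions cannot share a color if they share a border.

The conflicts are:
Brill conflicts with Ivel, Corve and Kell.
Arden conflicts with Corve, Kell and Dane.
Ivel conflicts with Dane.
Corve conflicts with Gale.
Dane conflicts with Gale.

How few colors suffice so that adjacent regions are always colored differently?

The cycle Dane-Gale-Corve-Brill-Ivel-Dane has odd length 5, so it cannot be 2-colored; at least 3 colors are needed.
3 colors suffice: color 1 → {Corve, Kell, Dane}; color 2 → {Brill, Arden, Gale}; color 3 → {Ivel}. No two conflicting regions share a color.

3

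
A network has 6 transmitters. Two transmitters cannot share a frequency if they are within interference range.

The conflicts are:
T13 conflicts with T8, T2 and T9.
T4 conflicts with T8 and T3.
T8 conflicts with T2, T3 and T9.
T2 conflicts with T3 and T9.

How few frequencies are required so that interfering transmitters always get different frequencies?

T13, T8, T2, T9 pairwise conflict, so at least 4 frequencies are needed.
4 frequencies suffice: frequency 1 → {T8}; frequency 2 → {T4, T2}; frequency 3 → {T3, T9}; frequency 4 → {T13}. No two conflicting transmitters share a frequency.

4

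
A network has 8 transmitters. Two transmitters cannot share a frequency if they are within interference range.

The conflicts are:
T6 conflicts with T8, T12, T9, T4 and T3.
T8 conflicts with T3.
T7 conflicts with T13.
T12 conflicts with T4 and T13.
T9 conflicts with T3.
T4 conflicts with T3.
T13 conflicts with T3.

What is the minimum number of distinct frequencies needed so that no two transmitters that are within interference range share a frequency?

T6, T8, T3 all conflict with each other, so at least 3 frequencies are needed.
3 frequencies suffice: T6=1, T8=3, T7=2, T12=2, T9=3, T4=3, T13=1, T3=2. Each listed conflict is separated.

3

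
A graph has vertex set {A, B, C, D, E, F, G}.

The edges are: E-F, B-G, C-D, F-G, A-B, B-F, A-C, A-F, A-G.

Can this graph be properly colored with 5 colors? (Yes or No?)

The chromatic number is 4. A, B, F, G are pairwise adjacent (a clique of size 4), so at least 4 colors are needed.
4 colors suffice: color 1 → {C, F}; color 2 → {A, D, E}; color 3 → {B}; color 4 → {G}.
Since 5 ≥ 4, a proper 5-coloring certainly exists.

Yes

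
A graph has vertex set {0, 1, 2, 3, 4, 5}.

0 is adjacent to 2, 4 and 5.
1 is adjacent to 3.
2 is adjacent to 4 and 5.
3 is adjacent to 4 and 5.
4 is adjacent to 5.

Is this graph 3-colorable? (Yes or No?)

0, 2, 4, 5 are mutually adjacent (a clique of size 4), so at least 4 colors are needed.
So 3 colors are not enough.

No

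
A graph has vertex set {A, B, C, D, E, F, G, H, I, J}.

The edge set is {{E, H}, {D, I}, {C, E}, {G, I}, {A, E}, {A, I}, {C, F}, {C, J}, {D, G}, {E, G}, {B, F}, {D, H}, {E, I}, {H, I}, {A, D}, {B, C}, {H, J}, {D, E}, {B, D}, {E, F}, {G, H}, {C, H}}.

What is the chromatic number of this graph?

5

D, E, G, H, I are pairwise adjacent (a clique of size 5), so at least 5 colors are needed.
5 colors suffice: color 1 → {B, E, J}; color 2 → {A, F, H}; color 3 → {C, D}; color 4 → {I}; color 5 → {G}. Every edge joins two different colors.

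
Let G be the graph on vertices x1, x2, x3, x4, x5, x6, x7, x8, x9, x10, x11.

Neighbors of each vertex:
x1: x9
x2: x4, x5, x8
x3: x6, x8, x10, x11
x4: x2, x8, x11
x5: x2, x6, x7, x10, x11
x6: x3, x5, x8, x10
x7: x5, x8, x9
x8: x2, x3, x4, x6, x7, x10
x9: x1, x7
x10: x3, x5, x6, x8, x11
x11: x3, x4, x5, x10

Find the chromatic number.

4

x3, x6, x8, x10 are pairwise adjacent (a clique of size 4), so at least 4 colors are needed.
4 colors suffice: x1=2, x2=3, x3=4, x4=2, x5=1, x6=3, x7=2, x8=1, x9=1, x10=2, x11=3. No two adjacent vertices share a color.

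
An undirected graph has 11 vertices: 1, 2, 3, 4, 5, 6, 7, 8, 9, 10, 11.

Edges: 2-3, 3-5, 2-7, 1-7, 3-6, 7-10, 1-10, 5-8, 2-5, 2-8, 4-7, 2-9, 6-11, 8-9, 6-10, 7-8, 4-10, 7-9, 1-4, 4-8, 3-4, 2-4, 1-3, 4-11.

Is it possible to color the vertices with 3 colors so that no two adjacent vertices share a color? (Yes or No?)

2, 4, 7, 8 are mutually adjacent (a clique of size 4), so at least 4 colors are needed.
So 3 colors are not enough.

No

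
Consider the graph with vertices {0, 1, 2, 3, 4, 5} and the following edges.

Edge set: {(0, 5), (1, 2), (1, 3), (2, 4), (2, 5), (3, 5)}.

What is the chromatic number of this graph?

2

2 and 5 are adjacent, so at least 2 colors are needed.
One proper 2-coloring: 0=blue, 1=red, 2=blue, 3=blue, 4=red, 5=red. Each edge has distinct colors on its endpoints.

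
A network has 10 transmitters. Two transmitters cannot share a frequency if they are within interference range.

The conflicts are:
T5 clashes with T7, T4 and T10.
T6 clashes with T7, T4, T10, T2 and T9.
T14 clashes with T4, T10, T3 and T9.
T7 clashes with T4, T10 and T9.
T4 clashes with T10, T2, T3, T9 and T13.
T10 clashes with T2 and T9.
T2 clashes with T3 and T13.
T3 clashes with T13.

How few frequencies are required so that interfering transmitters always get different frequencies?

5

T6, T7, T4, T10, T9 are mutually in conflict, so at least 5 frequencies are needed.
Using 5 frequencies: T5=4, T6=4, T14=3, T7=3, T4=1, T10=2, T2=3, T3=2, T9=5, T13=4. No two conflicting transmitters share a frequency.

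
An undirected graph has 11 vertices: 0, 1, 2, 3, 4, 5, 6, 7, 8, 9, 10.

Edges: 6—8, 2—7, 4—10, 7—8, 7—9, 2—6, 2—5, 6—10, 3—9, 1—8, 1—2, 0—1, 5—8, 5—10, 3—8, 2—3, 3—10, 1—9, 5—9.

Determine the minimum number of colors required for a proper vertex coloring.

2

6 and 10 are adjacent, so at least 2 colors are needed.
2 colors suffice: color red → {0, 2, 8, 9, 10}; color blue → {1, 3, 4, 5, 6, 7}. Every edge joins two different colors.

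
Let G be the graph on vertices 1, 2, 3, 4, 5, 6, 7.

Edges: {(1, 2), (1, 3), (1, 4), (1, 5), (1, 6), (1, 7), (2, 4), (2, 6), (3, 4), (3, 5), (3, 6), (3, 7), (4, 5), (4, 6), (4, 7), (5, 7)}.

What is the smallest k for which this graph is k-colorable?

5

1, 3, 4, 5, 7 form a clique, so at least 5 colors are needed.
A valid assignment using 5 colors: 1=blue, 2=green, 3=green, 4=red, 5=yellow, 6=yellow, 7=purple. Each edge has distinct colors on its endpoints.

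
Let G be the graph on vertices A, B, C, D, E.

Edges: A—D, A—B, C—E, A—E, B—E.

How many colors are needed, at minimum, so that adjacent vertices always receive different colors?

3

A, B, E form a triangle, so at least 3 colors are needed.
3 colors suffice: color red → {A, C}; color blue → {D, E}; color green → {B}. Every edge joins two different colors.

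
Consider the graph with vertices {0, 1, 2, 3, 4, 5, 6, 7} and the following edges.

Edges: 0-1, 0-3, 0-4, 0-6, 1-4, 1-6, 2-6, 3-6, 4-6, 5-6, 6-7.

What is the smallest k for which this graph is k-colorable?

4

0, 1, 4, 6 are mutually adjacent (a clique of size 4), so at least 4 colors are needed.
A valid assignment using 4 colors: 0=b, 1=c, 2=b, 3=c, 4=d, 5=b, 6=a, 7=b. Each edge has distinct colors on its endpoints.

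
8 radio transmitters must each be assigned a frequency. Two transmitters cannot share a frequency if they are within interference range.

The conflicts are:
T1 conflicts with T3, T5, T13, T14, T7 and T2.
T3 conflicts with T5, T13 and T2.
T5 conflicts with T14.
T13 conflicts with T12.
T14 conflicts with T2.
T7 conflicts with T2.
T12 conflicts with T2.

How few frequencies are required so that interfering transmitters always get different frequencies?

T1, T5, T14 are mutually in conflict, so at least 3 frequencies are needed.
Using 3 frequencies: T1=1, T3=3, T5=2, T13=2, T14=3, T7=3, T12=1, T2=2. Each listed conflict is separated.

3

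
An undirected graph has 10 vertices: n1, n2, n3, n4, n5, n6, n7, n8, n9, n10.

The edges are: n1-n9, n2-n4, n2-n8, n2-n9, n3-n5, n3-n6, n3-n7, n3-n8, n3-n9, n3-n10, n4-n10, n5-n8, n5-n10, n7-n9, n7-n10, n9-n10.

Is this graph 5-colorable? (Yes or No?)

The chromatic number is 4. n3, n7, n9, n10 form a clique, so at least 4 colors are needed.
4 colors suffice: n1=R, n2=R, n3=R, n4=G, n5=G, n6=B, n7=Y, n8=B, n9=G, n10=B.
Since 5 ≥ 4, a proper 5-coloring certainly exists.

Yes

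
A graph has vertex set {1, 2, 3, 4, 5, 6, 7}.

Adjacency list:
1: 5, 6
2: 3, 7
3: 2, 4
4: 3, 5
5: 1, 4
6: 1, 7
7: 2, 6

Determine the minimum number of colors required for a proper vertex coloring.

The cycle 7-2-3-4-5-1-6-7 has odd length 7, so it cannot be 2-colored; at least 3 colors are needed.
3 colors suffice: color a → {1, 4, 7}; color b → {3, 5, 6}; color c → {2}. Each edge has distinct colors on its endpoints.

3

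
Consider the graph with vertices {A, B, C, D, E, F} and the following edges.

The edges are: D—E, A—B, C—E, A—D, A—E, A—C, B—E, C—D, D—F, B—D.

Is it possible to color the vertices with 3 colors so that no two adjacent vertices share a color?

A, B, D, E form a clique, so at least 4 colors are needed.
So 3 colors are not enough.

No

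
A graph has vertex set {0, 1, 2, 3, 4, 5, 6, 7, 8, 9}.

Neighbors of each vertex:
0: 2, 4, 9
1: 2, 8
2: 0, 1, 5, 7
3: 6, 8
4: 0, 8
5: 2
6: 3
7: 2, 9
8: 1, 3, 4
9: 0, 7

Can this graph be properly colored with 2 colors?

No

The cycle 0-2-1-8-4-0 has odd length 5, so it cannot be 2-colored; at least 3 colors are needed.
So 2 colors are not enough.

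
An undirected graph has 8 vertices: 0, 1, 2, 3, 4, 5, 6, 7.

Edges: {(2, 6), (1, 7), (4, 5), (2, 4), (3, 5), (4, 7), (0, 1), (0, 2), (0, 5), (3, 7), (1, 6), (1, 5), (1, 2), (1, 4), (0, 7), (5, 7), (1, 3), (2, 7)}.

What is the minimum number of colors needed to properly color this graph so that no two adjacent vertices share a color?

4

0, 1, 5, 7 are pairwise adjacent (a clique of size 4), so at least 4 colors are needed.
4 colors suffice: 0=d, 1=a, 2=c, 3=d, 4=d, 5=c, 6=b, 7=b. Every edge joins two different colors.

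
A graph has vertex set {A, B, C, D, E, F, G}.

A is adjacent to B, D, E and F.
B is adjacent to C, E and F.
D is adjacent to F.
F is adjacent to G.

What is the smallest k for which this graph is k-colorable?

3

A, B, F are mutually adjacent, so at least 3 colors are needed.
3 colors suffice: A=3, B=2, C=1, D=2, E=1, F=1, G=2. Each edge has distinct colors on its endpoints.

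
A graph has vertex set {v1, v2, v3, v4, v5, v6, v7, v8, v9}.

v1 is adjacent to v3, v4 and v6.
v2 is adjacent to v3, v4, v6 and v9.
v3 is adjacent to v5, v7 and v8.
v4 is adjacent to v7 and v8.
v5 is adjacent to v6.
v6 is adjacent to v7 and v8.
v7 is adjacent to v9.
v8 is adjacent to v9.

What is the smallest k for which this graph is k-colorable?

v2 and v9 are adjacent, so at least 2 colors are needed.
2 colors suffice: color 1 → {v3, v4, v6, v9}; color 2 → {v1, v2, v5, v7, v8}. Each edge has distinct colors on its endpoints.

2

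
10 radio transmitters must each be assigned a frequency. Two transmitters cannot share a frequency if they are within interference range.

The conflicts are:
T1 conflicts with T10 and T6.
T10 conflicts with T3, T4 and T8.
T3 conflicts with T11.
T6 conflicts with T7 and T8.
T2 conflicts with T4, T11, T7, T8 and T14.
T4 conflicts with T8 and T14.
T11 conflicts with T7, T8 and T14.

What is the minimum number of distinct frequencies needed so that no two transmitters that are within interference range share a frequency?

3

T10, T4, T8 are mutually in conflict, so at least 3 frequencies are needed.
3 frequencies suffice: frequency 1 → {T1, T3, T7, T8, T14}; frequency 2 → {T6, T4, T11}; frequency 3 → {T10, T2}. Each listed conflict is separated.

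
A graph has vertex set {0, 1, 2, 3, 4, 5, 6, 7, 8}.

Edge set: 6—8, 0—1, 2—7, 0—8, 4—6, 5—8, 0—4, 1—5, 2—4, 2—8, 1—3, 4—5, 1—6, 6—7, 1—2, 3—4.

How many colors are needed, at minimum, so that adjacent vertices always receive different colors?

2

1 and 6 are adjacent, so at least 2 colors are needed.
2 colors suffice: 0=b, 1=a, 2=b, 3=b, 4=a, 5=b, 6=b, 7=a, 8=a. Every edge joins two different colors.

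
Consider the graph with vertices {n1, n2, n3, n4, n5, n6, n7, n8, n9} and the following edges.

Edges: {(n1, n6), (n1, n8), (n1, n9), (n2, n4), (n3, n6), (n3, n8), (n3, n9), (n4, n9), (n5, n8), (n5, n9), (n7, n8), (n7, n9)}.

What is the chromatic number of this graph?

n1 and n6 are adjacent, so at least 2 colors are needed.
A valid assignment using 2 colors: n1=blue, n2=red, n3=blue, n4=blue, n5=blue, n6=red, n7=blue, n8=red, n9=red. Every edge joins two different colors.

2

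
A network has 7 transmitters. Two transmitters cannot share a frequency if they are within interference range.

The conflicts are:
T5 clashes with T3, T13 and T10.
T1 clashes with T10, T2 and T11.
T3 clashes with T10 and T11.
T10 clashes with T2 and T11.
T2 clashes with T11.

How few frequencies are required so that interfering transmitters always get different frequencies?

4

T1, T10, T2, T11 all conflict with each other, so at least 4 frequencies are needed.
4 frequencies suffice: frequency 1 → {T13, T10}; frequency 2 → {T5, T11}; frequency 3 → {T3, T2}; frequency 4 → {T1}. No two conflicting transmitters share a frequency.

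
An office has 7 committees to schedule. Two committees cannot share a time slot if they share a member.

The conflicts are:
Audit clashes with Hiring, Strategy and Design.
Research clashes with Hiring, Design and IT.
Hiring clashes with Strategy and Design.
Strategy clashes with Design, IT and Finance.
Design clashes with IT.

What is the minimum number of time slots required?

4

Audit, Hiring, Strategy, Design are mutually in conflict, so at least 4 time slots are needed.
A valid assignment using 4 time slots: Audit=4, Research=1, Hiring=3, Strategy=1, Design=2, IT=3, Finance=2. No two conflicting committees share a time slot.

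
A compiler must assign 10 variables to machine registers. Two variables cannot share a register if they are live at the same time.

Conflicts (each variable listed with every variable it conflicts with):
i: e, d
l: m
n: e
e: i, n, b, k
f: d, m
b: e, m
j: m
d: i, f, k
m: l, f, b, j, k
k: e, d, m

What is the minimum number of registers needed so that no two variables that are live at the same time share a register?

2

e and b conflict, so at least 2 registers are needed.
A valid assignment using 2 registers: i=2, l=2, n=2, e=1, f=2, b=2, j=2, d=1, m=1, k=2. No two conflicting variables share a register.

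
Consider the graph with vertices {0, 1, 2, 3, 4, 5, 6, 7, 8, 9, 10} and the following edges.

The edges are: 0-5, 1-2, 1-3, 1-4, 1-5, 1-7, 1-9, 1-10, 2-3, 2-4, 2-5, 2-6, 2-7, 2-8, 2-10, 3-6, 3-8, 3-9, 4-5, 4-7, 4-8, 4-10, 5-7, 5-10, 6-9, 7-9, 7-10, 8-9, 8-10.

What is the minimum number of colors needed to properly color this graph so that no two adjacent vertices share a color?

1, 2, 4, 5, 7, 10 are mutually adjacent (a clique of size 6), so at least 6 colors are needed.
6 colors suffice: 0=red, 1=blue, 2=red, 3=green, 4=yellow, 5=green, 6=blue, 7=orange, 8=blue, 9=red, 10=purple. No two adjacent vertices share a color.

6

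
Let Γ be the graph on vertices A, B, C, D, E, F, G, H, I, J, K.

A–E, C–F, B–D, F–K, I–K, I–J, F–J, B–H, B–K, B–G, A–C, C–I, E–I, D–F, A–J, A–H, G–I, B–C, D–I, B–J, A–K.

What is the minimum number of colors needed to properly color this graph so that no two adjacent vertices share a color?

B and H are adjacent, so at least 2 colors are needed.
One proper 2-coloring: A=red, B=red, C=blue, D=blue, E=blue, F=red, G=blue, H=blue, I=red, J=blue, K=blue. Each edge has distinct colors on its endpoints.

2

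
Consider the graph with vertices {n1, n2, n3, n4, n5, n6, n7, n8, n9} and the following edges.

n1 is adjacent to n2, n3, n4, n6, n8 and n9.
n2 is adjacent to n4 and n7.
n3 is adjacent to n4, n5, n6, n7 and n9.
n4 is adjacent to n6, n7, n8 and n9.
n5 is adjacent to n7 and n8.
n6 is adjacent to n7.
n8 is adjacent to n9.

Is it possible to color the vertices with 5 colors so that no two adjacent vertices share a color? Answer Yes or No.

Yes

The chromatic number is 4. n1, n4, n8, n9 are mutually adjacent (a clique of size 4), so at least 4 colors are needed.
A valid assignment using 4 colors: n1=3, n2=2, n3=2, n4=1, n5=1, n6=4, n7=3, n8=2, n9=4.
Since 5 ≥ 4, a proper 5-coloring certainly exists.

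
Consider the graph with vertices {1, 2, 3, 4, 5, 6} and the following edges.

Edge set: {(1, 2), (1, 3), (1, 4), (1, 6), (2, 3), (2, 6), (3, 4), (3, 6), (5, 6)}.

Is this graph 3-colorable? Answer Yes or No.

No

1, 2, 3, 6 are mutually adjacent (a clique of size 4), so at least 4 colors are needed.
So 3 colors are not enough.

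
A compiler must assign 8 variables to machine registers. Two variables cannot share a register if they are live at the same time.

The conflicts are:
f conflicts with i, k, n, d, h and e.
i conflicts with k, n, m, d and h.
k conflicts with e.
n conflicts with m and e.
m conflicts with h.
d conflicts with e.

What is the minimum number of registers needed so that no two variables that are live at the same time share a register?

3

f, i, k are mutually in conflict, so at least 3 registers are needed.
3 registers suffice: f=2, i=1, k=3, n=3, m=2, d=3, h=3, e=1. No two conflicting variables share a register.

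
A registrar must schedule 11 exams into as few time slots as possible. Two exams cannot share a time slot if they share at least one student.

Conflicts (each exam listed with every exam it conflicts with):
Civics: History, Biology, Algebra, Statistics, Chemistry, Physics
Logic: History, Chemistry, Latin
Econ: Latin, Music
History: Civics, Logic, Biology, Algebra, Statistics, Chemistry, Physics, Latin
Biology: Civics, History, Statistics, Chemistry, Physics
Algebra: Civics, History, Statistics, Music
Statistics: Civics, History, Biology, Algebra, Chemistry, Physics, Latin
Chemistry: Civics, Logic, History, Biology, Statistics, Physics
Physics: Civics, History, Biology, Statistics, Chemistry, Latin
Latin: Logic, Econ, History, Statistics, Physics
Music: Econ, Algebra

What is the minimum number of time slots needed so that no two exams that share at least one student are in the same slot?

6

Civics, History, Biology, Statistics, Chemistry, Physics are mutually in conflict, so at least 6 time slots are needed.
6 time slots suffice: time slot 1 → {History, Music}; time slot 2 → {Logic, Econ, Statistics}; time slot 3 → {Civics, Latin}; time slot 4 → {Algebra, Chemistry}; time slot 5 → {Physics}; time slot 6 → {Biology}. Every pair that conflicts lands in different time slots.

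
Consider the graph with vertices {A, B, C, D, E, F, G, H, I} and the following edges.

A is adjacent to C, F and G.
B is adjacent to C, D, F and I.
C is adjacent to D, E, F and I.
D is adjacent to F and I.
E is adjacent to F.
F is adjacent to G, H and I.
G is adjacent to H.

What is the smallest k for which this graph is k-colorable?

B, C, D, F, I form a clique, so at least 5 colors are needed.
5 colors suffice: color red → {F}; color blue → {C, G}; color green → {A, E, H, I}; color yellow → {B}; color purple → {D}. Each edge has distinct colors on its endpoints.

5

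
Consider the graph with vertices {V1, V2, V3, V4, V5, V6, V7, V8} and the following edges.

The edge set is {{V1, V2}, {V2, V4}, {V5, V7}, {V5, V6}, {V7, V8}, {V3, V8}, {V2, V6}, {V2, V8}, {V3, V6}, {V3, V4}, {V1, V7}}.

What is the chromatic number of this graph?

3

The cycle V5-V6-V2-V1-V7-V5 has odd length 5, so it cannot be 2-colored; at least 3 colors are needed.
3 colors suffice: V1=2, V2=1, V3=1, V4=2, V5=3, V6=2, V7=1, V8=2. Every edge joins two different colors.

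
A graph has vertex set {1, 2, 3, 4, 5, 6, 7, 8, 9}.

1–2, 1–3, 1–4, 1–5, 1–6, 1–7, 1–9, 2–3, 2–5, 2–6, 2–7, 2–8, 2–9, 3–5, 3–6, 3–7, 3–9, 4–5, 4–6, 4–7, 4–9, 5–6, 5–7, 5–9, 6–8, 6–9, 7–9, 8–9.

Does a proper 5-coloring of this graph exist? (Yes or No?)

1, 2, 3, 5, 7, 9 are mutually adjacent (a clique of size 6), so at least 6 colors are needed.
So 5 colors are not enough.

No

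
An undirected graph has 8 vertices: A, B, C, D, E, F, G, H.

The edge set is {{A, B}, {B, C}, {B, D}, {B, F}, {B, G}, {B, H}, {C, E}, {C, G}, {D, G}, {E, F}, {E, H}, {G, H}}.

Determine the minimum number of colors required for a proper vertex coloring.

B, D, G are mutually adjacent, so at least 3 colors are needed.
3 colors suffice: color red → {B, E}; color blue → {A, F, G}; color green → {C, D, H}. No two adjacent vertices share a color.

3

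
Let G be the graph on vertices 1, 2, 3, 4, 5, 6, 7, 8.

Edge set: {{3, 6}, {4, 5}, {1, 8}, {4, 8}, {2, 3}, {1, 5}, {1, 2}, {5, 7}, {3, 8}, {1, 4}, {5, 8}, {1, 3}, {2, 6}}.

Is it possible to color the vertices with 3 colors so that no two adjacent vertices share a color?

No

1, 4, 5, 8 are pairwise adjacent (a clique of size 4), so at least 4 colors are needed.
So 3 colors are not enough.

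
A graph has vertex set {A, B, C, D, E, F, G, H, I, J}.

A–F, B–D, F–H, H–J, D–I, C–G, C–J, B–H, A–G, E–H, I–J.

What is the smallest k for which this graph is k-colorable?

The cycle I-J-H-B-D-I has odd length 5, so it cannot be 2-colored; at least 3 colors are needed.
A valid assignment using 3 colors: A=red, B=blue, C=red, D=green, E=blue, F=blue, G=blue, H=red, I=red, J=blue. Every edge joins two different colors.

3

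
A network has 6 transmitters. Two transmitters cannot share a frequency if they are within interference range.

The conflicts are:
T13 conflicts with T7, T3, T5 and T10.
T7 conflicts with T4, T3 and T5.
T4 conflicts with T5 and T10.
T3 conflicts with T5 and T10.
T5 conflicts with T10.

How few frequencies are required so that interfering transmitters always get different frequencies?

4

T13, T7, T3, T5 all conflict with each other, so at least 4 frequencies are needed.
4 frequencies suffice: frequency 1 → {T5}; frequency 2 → {T7, T10}; frequency 3 → {T4, T3}; frequency 4 → {T13}. Each listed conflict is separated.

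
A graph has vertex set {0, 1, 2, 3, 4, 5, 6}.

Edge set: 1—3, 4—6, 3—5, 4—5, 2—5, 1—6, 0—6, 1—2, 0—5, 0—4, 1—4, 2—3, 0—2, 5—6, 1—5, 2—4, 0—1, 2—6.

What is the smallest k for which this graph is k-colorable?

0, 1, 2, 4, 5, 6 are pairwise adjacent (a clique of size 6), so at least 6 colors are needed.
6 colors suffice: color red → {2}; color blue → {1}; color green → {5}; color yellow → {0, 3}; color purple → {4}; color orange → {6}. Each edge has distinct colors on its endpoints.

6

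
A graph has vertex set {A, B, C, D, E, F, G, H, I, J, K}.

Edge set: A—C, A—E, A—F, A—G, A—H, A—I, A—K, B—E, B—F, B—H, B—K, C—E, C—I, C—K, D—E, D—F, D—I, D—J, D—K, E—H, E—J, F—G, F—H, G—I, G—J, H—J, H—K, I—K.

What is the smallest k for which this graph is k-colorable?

4

A, C, I, K are mutually adjacent (a clique of size 4), so at least 4 colors are needed.
One proper 4-coloring: A=1, B=1, C=4, D=4, E=2, F=2, G=4, H=3, I=3, J=1, K=2. No two adjacent vertices share a color.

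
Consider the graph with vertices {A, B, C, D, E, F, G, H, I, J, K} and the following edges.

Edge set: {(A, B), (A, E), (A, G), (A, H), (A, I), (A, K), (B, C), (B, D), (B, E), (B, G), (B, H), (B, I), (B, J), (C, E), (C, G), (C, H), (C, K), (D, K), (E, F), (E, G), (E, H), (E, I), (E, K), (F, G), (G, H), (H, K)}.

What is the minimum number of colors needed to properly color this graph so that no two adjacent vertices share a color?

A, B, E, G, H are pairwise adjacent (a clique of size 5), so at least 5 colors are needed.
5 colors suffice: A=3, B=2, C=3, D=1, E=1, F=2, G=5, H=4, I=4, J=1, K=2. No two adjacent vertices share a color.

5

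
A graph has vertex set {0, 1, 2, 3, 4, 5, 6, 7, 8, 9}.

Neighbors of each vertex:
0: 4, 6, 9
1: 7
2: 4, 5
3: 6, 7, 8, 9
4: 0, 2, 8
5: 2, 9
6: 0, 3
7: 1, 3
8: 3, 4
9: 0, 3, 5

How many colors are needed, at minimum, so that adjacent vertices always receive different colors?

3

The cycle 0-9-3-8-4-0 has odd length 5, so it cannot be 2-colored; at least 3 colors are needed.
3 colors suffice: color red → {1, 3, 4, 5}; color blue → {0, 2, 7, 8}; color green → {6, 9}. Each edge has distinct colors on its endpoints.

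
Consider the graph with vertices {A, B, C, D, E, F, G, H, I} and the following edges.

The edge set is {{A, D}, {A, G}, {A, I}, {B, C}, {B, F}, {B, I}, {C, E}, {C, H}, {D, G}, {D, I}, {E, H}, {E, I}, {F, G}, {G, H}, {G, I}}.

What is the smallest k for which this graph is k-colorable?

4

A, D, G, I are pairwise adjacent (a clique of size 4), so at least 4 colors are needed.
A valid assignment using 4 colors: A=4, B=1, C=3, D=3, E=1, F=2, G=1, H=2, I=2. Each edge has distinct colors on its endpoints.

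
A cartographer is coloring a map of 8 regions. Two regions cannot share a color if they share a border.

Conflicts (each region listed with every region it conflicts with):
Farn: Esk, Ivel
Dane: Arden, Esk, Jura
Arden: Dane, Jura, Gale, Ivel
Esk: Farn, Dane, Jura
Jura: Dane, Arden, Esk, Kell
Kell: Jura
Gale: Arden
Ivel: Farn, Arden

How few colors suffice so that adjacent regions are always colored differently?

3

Dane, Arden, Jura are mutually in conflict, so at least 3 colors are needed.
3 colors suffice: color 1 → {Arden, Esk, Kell}; color 2 → {Farn, Jura, Gale}; color 3 → {Dane, Ivel}. Every pair that conflicts lands in different colors.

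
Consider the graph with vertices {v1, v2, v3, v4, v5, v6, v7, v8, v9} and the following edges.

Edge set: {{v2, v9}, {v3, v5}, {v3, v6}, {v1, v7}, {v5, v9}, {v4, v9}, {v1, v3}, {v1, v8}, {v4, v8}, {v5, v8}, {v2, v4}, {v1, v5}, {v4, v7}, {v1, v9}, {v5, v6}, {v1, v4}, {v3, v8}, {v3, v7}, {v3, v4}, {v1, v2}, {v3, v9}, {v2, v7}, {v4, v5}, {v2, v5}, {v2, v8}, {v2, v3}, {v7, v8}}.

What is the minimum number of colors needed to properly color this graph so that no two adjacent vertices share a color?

6

v1, v2, v3, v4, v5, v9 are mutually adjacent (a clique of size 6), so at least 6 colors are needed.
One proper 6-coloring: v1=4, v2=5, v3=1, v4=3, v5=2, v6=3, v7=2, v8=6, v9=6. Each edge has distinct colors on its endpoints.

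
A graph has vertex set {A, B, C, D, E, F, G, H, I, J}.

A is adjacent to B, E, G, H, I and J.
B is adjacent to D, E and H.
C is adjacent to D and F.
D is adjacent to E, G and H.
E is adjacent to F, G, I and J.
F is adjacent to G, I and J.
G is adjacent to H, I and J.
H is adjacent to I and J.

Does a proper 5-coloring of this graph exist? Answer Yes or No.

Yes

The chromatic number is 4. E, F, G, I are mutually adjacent (a clique of size 4), so at least 4 colors are needed.
4 colors suffice: color red → {C, E, H}; color blue → {B, G}; color green → {A, D, F}; color yellow → {I, J}.
Since 5 ≥ 4, a proper 5-coloring certainly exists.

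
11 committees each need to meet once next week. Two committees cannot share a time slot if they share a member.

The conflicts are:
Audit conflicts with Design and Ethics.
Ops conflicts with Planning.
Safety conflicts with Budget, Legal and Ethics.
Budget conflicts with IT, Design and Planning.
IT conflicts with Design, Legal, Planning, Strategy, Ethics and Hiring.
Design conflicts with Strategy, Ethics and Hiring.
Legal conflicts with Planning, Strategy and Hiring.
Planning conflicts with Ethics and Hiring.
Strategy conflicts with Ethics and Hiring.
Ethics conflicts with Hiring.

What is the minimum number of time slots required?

5

IT, Design, Strategy, Ethics, Hiring pairwise conflict, so at least 5 time slots are needed.
Using 5 time slots: Audit=2, Ops=1, Safety=2, Budget=1, IT=2, Design=3, Legal=1, Planning=3, Strategy=5, Ethics=1, Hiring=4. Each listed conflict is separated.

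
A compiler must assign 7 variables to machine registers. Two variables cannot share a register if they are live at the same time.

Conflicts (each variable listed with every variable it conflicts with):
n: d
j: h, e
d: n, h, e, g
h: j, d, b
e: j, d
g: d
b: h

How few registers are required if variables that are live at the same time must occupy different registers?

h and b conflict, so at least 2 registers are needed.
2 registers suffice: register 1 → {j, d, b}; register 2 → {n, h, e, g}. Each listed conflict is separated.

2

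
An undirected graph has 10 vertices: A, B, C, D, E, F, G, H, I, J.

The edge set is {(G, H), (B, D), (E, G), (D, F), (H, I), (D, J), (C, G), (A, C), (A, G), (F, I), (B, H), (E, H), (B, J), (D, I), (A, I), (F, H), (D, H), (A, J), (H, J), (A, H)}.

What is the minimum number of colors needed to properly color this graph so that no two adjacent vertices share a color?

4

B, D, H, J are pairwise adjacent (a clique of size 4), so at least 4 colors are needed.
One proper 4-coloring: A=2, B=4, C=1, D=2, E=2, F=4, G=3, H=1, I=3, J=3. No two adjacent vertices share a color.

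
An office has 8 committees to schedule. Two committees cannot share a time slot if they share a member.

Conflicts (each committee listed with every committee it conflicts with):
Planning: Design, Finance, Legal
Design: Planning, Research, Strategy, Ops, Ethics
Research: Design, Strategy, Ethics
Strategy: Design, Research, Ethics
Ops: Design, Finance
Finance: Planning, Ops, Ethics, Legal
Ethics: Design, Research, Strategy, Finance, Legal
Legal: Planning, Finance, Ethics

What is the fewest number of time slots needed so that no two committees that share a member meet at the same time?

4

Design, Research, Strategy, Ethics pairwise conflict, so at least 4 time slots are needed.
4 time slots suffice: time slot 1 → {Planning, Ops, Ethics}; time slot 2 → {Design, Finance}; time slot 3 → {Strategy, Legal}; time slot 4 → {Research}. Each listed conflict is separated.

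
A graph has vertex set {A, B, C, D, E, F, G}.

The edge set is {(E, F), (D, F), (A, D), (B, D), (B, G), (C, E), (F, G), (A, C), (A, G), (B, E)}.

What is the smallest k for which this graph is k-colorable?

3

The cycle D-B-E-C-A-D has odd length 5, so it cannot be 2-colored; at least 3 colors are needed.
3 colors suffice: color red → {D, E, G}; color blue → {A, B, F}; color green → {C}. Each edge has distinct colors on its endpoints.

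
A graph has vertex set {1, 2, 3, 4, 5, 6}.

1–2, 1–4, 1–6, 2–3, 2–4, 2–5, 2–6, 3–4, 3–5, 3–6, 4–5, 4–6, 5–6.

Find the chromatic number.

2, 3, 4, 5, 6 form a clique, so at least 5 colors are needed.
A valid assignment using 5 colors: 1=d, 2=b, 3=e, 4=a, 5=d, 6=c. Every edge joins two different colors.

5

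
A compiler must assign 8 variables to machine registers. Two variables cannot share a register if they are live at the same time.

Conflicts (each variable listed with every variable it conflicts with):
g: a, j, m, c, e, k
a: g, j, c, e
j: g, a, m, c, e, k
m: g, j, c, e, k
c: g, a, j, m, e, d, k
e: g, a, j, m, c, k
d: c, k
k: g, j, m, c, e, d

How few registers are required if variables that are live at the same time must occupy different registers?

6

g, j, m, c, e, k pairwise conflict, so at least 6 registers are needed.
6 registers suffice: register 1 → {c}; register 2 → {j, d}; register 3 → {e}; register 4 → {g}; register 5 → {a, k}; register 6 → {m}. Every pair that conflicts lands in different registers.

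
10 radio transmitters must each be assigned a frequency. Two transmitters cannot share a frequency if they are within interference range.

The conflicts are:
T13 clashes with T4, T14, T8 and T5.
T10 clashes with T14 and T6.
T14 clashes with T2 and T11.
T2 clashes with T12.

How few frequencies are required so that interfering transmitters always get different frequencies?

T14 and T2 conflict, so at least 2 frequencies are needed.
2 frequencies suffice: frequency 1 → {T4, T14, T6, T8, T5, T12}; frequency 2 → {T13, T10, T2, T11}. Every pair that conflicts lands in different frequencies.

2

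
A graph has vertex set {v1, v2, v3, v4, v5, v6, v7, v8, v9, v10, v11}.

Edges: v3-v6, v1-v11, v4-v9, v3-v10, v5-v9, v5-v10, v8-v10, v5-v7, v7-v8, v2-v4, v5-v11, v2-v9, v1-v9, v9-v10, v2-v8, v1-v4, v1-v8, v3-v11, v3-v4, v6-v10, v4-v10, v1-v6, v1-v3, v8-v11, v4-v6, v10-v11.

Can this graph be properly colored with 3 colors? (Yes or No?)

No

v1, v3, v4, v6 form a clique, so at least 4 colors are needed.
So 3 colors are not enough.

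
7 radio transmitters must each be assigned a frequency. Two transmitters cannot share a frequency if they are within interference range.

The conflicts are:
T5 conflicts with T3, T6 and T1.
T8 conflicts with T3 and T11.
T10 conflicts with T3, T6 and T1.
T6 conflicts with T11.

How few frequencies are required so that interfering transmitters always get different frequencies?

3

The cycle T11-T6-T10-T3-T8-T11 has odd length 5, so it cannot be 2-colored; at least 3 frequencies are needed.
A valid assignment using 3 frequencies: T5=1, T8=1, T10=1, T3=2, T6=2, T1=2, T11=3. No two conflicting transmitters share a frequency.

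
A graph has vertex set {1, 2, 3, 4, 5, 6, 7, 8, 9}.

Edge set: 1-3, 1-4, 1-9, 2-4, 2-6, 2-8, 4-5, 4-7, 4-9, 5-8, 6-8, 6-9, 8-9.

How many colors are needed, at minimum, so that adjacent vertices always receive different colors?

3

1, 4, 9 form a triangle, so at least 3 colors are needed.
3 colors suffice: color a → {3, 4, 8}; color b → {2, 5, 7, 9}; color c → {1, 6}. Each edge has distinct colors on its endpoints.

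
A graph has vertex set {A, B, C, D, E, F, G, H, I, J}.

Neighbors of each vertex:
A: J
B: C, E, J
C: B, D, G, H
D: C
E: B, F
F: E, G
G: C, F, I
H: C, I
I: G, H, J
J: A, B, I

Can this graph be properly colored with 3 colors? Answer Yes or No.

The chromatic number is 3. The cycle I-J-B-C-H-I has odd length 5, so it cannot be 2-colored; at least 3 colors are needed.
3 colors suffice: A=blue, B=blue, C=red, D=blue, E=red, F=blue, G=green, H=green, I=blue, J=red.
That is already a proper 3-coloring.

Yes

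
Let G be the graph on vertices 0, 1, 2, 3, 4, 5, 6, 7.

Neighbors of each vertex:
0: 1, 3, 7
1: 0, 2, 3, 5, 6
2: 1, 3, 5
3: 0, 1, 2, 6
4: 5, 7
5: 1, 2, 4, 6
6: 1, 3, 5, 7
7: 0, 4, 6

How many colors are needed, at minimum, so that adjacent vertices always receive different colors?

1, 2, 3 are mutually adjacent, so at least 3 colors are needed.
A valid assignment using 3 colors: 0=green, 1=red, 2=green, 3=blue, 4=green, 5=blue, 6=green, 7=red. Every edge joins two different colors.

3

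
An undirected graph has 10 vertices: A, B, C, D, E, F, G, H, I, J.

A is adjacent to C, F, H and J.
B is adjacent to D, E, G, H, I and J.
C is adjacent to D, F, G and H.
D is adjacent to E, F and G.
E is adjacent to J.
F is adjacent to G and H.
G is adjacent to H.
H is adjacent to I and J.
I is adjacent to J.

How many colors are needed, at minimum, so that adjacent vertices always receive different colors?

A, C, F, H are pairwise adjacent (a clique of size 4), so at least 4 colors are needed.
A valid assignment using 4 colors: A=3, B=2, C=2, D=1, E=3, F=4, G=3, H=1, I=3, J=4. No two adjacent vertices share a color.

4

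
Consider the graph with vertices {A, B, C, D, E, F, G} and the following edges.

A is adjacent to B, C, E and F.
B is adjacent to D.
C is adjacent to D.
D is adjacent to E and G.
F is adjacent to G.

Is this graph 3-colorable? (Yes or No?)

Yes

The chromatic number is 3. The cycle D-G-F-A-E-D has odd length 5, so it cannot be 2-colored; at least 3 colors are needed.
One proper 3-coloring: A=1, B=2, C=2, D=1, E=2, F=2, G=3.
That is already a proper 3-coloring.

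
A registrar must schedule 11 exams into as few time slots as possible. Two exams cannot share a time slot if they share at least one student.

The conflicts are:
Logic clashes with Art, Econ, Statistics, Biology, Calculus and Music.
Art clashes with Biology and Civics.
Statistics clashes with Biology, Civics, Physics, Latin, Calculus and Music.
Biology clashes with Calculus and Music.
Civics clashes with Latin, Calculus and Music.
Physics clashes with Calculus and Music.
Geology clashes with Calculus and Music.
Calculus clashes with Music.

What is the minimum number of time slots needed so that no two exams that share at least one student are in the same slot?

Logic, Statistics, Biology, Calculus, Music are mutually in conflict, so at least 5 time slots are needed.
5 time slots suffice: time slot 1 → {Art, Econ, Statistics, Geology}; time slot 2 → {Latin, Calculus}; time slot 3 → {Music}; time slot 4 → {Logic, Civics, Physics}; time slot 5 → {Biology}. Every pair that conflicts lands in different time slots.

5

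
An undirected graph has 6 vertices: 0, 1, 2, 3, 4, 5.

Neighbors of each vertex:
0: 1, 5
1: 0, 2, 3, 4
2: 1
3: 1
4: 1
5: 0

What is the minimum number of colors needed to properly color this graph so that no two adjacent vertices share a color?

2

1 and 4 are adjacent, so at least 2 colors are needed.
One proper 2-coloring: 0=blue, 1=red, 2=blue, 3=blue, 4=blue, 5=red. Every edge joins two different colors.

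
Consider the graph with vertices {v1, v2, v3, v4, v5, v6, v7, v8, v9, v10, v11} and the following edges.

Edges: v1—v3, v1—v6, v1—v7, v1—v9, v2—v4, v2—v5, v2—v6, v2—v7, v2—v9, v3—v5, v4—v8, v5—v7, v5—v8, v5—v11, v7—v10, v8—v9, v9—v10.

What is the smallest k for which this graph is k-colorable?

v2, v5, v7 form a triangle, so at least 3 colors are needed.
3 colors suffice: v1=R, v2=B, v3=B, v4=R, v5=R, v6=G, v7=G, v8=B, v9=G, v10=R, v11=B. Every edge joins two different colors.

3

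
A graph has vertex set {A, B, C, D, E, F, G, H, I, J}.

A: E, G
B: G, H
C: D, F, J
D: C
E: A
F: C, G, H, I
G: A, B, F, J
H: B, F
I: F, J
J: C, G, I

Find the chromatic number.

2

I and J are adjacent, so at least 2 colors are needed.
2 colors suffice: color red → {A, B, D, F, J}; color blue → {C, E, G, H, I}. Each edge has distinct colors on its endpoints.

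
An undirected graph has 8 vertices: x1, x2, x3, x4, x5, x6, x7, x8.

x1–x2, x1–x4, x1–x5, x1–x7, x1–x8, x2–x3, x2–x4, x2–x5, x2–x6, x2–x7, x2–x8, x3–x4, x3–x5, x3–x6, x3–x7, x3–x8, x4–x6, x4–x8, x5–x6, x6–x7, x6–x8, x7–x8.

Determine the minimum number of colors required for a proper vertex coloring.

5

x2, x3, x4, x6, x8 are mutually adjacent (a clique of size 5), so at least 5 colors are needed.
5 colors suffice: x1=blue, x2=red, x3=blue, x4=purple, x5=yellow, x6=green, x7=purple, x8=yellow. Each edge has distinct colors on its endpoints.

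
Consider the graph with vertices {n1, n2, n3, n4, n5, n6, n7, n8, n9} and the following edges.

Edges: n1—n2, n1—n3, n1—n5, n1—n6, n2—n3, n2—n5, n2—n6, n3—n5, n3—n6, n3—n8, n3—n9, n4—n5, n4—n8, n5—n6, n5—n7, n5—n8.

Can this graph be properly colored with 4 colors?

No

n1, n2, n3, n5, n6 form a clique, so at least 5 colors are needed.
So 4 colors are not enough.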